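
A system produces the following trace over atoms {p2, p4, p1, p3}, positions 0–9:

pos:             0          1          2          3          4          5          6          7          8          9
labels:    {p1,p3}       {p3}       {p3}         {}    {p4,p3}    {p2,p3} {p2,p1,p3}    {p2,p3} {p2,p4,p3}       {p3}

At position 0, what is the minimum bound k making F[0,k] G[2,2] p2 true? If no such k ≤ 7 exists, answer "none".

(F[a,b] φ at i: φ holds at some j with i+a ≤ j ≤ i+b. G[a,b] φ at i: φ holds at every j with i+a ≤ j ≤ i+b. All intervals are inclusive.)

3

Scan j = 0,1,… for G[2,2] p2:
  j=0: fails
  j=1: fails
  j=2: fails
  j=3: holds
First hit at j=3, so smallest k = 3-0 = 3.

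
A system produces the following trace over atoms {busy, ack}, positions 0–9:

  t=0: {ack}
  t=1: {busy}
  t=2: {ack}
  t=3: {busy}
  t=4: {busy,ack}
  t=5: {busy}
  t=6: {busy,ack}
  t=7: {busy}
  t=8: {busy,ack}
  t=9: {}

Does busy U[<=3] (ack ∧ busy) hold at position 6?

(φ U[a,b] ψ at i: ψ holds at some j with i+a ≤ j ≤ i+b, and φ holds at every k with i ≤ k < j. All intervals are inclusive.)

Need some j in [6,9] with (ack ∧ busy), and busy at every k in [6,j-1].
  j=6: (ack ∧ busy) holds; no prefix to check → satisfied.

Holds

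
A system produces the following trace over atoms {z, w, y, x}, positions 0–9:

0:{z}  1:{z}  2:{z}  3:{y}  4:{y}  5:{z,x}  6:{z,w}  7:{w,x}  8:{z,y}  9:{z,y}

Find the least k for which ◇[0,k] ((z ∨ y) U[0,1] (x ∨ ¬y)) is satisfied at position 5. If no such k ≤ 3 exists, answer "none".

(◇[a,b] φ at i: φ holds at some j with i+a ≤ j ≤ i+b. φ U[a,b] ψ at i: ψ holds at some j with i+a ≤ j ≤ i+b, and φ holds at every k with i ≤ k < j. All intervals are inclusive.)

Scan j = 5,6,… for ((z ∨ y) U[0,1] (x ∨ ¬y)):
  j=5: holds
First hit at j=5, so smallest k = 5-5 = 0.

0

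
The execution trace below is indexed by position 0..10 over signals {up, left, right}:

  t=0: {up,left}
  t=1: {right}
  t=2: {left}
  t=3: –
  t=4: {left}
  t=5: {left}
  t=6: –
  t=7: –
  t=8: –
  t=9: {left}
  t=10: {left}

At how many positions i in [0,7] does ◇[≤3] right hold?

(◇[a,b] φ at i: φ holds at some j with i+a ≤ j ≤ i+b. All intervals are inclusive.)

Evaluate at each i in [0,7]:
  i=0: ✓ (witness j=1)
  i=1: ✓ (witness j=1)
  i=2: ✗ (none in [2,5])
  i=3: ✗ (none in [3,6])
  i=4: ✗ (none in [4,7])
  i=5: ✗ (none in [5,8])
  i=6: ✗ (none in [6,9])
  i=7: ✗ (none in [7,10])
Positions where it holds: {0, 1} → 2.

2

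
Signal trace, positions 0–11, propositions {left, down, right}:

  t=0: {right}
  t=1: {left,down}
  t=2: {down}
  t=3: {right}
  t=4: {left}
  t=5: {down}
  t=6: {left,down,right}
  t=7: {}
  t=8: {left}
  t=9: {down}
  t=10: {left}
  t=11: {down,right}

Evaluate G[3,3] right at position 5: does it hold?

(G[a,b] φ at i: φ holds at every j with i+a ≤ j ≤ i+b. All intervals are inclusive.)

Check right at every j in [8,8]:
  j=8: false
Fails at j=8 → formula fails.

False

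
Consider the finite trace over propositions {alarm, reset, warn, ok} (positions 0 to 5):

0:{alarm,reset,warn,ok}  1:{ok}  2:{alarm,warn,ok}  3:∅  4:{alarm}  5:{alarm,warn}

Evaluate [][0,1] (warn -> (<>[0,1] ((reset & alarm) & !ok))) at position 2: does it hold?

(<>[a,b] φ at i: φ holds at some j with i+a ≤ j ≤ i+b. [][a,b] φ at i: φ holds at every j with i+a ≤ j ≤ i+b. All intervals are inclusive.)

Check (warn -> (<>[0,1] ((reset & alarm) & !ok))) at every j in [2,3]:
  j=2: antecedent true; consequent fails (none in [2,3]) → ✗
  j=3: antecedent false → ✓
Fails at j=2 → formula fails.

False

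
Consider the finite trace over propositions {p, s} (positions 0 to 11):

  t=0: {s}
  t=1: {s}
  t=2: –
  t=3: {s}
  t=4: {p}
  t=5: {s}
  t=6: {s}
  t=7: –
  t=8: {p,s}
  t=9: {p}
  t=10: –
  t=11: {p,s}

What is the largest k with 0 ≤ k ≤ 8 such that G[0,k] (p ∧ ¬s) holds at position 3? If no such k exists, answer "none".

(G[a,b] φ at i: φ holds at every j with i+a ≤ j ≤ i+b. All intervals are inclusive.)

(p ∧ ¬s) must hold from j=3 onward; find where it first fails.
  j=3: fails → no k works.

none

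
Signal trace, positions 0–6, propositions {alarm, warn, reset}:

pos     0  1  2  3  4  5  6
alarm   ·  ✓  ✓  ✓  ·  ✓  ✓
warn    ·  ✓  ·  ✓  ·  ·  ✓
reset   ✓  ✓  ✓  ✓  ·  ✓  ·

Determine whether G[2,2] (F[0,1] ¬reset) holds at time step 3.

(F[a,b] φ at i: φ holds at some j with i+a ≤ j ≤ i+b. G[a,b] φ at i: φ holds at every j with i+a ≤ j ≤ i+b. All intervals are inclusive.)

Holds

Check F[0,1] ¬reset at every j in [5,5]:
  j=5: holds (witness at 6)
All positions satisfy it → formula holds.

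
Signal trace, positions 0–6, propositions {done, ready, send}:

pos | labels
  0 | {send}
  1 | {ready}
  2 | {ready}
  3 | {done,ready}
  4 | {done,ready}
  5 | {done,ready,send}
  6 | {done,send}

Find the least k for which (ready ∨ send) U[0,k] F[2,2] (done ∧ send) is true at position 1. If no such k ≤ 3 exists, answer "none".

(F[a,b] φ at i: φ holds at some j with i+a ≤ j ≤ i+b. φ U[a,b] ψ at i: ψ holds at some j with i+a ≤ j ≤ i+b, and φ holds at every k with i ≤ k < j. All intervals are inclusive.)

Need earliest j ≥ 1 with F[2,2] (done ∧ send), and (ready ∨ send) at every k in [1,j-1].
  j=1: rhs fails.
  j=2: rhs fails.
  j=3: rhs holds; lhs holds on [1,2]. k = 2.

2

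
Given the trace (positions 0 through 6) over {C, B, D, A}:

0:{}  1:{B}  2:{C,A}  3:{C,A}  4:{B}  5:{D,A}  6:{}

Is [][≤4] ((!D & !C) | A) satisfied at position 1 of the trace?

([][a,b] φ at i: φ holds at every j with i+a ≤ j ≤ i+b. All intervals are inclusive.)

Check ((!D & !C) | A) at every j in [1,5]:
  j=1: true
  j=2: true
  j=3: true
  j=4: true
  j=5: true
All positions satisfy it → formula holds.

Holds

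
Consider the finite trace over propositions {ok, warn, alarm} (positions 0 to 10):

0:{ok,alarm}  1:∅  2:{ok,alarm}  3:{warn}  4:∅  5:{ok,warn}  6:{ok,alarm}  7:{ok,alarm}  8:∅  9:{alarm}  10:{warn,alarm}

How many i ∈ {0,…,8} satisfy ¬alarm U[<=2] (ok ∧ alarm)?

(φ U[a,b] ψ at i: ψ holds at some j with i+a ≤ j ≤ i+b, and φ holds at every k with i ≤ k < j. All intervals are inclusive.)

Evaluate at each i in [0,8]:
  i=0: ✓ (rhs at j=0)
  i=1: ✓ (rhs at j=2; lhs holds on [1,1])
  i=2: ✓ (rhs at j=2)
  i=3: ✗ (no rhs in [3,5])
  i=4: ✓ (rhs at j=6; lhs holds on [4,5])
  i=5: ✓ (rhs at j=6; lhs holds on [5,5])
  i=6: ✓ (rhs at j=6)
  i=7: ✓ (rhs at j=7)
  i=8: ✗ (no rhs in [8,10])
Positions where it holds: {0, 1, 2, 4, 5, 6, 7} → 7.

7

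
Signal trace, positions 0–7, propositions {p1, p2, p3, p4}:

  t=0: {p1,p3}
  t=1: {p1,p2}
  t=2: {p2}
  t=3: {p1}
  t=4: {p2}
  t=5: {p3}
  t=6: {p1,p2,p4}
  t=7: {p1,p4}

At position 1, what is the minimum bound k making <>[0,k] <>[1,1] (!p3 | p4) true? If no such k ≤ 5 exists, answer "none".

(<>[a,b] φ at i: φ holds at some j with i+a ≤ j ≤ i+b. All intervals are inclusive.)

0

Scan j = 1,2,… for <>[1,1] (!p3 | p4):
  j=1: holds
First hit at j=1, so smallest k = 1-1 = 0.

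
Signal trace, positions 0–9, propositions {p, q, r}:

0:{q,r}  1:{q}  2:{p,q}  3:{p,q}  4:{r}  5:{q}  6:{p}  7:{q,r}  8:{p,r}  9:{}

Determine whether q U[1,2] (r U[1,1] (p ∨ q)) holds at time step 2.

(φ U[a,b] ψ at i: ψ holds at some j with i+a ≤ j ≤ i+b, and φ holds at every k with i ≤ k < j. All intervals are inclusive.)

Need some j in [3,4] with (r U[1,1] (p ∨ q)), and q at every k in [2,j-1].
  j=3: (r U[1,1] (p ∨ q)) — fails.
  j=4: (r U[1,1] (p ∨ q)) holds; q holds at every k in [2,3] → satisfied.

Holds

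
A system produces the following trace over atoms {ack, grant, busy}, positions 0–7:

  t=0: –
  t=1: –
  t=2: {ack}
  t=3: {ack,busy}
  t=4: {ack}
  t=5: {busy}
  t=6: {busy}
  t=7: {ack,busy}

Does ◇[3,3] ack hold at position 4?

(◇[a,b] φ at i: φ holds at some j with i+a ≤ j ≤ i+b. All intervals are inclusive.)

Yes

Check ack at each j in [7,7]:
  j=7: true
Found at j=7 → formula holds.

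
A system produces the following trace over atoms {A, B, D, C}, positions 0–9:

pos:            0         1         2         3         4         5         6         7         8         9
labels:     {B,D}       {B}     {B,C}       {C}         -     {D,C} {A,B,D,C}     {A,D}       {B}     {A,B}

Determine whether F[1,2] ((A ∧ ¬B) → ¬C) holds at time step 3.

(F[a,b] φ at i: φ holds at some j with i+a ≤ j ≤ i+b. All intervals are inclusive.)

Check ((A ∧ ¬B) → ¬C) at each j in [4,5]:
  j=4: true
  j=5: true
Found at j=4 → formula holds.

Yes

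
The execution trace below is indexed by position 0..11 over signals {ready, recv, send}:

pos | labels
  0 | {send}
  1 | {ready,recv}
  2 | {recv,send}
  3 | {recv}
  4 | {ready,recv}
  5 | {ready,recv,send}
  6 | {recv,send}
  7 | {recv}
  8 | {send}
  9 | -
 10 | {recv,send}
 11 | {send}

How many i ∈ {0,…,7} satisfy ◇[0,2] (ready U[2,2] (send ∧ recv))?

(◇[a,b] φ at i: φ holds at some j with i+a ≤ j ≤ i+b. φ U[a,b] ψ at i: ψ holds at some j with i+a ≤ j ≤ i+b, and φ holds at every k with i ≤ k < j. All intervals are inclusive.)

Evaluate at each i in [0,7]:
  i=0: ✗ (none in [0,2])
  i=1: ✗ (none in [1,3])
  i=2: ✓ (witness j=4)
  i=3: ✓ (witness j=4)
  i=4: ✓ (witness j=4)
  i=5: ✗ (none in [5,7])
  i=6: ✗ (none in [6,8])
  i=7: ✗ (none in [7,9])
Positions where it holds: {2, 3, 4} → 3.

3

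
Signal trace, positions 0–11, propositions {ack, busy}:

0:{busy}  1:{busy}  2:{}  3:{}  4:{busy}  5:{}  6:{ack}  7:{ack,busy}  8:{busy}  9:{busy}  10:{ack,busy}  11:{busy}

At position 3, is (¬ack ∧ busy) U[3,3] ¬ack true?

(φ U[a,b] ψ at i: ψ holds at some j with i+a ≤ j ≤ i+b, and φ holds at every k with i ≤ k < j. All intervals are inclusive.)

Need some j in [6,6] with ¬ack, and (¬ack ∧ busy) at every k in [3,j-1].
  j=6: ¬ack false.
No j in the window works → until fails.

Does not hold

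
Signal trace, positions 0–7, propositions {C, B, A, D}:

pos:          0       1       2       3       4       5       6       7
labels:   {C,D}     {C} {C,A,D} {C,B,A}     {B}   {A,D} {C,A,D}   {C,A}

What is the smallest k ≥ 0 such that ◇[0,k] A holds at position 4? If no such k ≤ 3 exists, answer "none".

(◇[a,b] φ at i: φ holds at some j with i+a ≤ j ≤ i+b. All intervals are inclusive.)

Scan j = 4,5,… for A:
  j=4: fails
  j=5: holds
First hit at j=5, so smallest k = 5-4 = 1.

1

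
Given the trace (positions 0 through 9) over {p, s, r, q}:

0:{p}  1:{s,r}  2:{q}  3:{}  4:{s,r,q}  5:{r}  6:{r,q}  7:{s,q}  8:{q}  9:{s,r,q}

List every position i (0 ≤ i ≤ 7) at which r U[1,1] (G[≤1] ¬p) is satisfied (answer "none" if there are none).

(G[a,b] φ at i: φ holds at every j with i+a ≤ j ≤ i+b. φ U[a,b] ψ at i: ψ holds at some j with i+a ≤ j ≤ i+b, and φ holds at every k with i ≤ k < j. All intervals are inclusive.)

Evaluate at each i in [0,7]:
  i=0: ✗ (lhs fails at k=0 before rhs at j=1)
  i=1: ✓ (rhs at j=2; lhs holds on [1,1])
  i=2: ✗ (lhs fails at k=2 before rhs at j=3)
  i=3: ✗ (lhs fails at k=3 before rhs at j=4)
  i=4: ✓ (rhs at j=5; lhs holds on [4,4])
  i=5: ✓ (rhs at j=6; lhs holds on [5,5])
  i=6: ✓ (rhs at j=7; lhs holds on [6,6])
  i=7: ✗ (lhs fails at k=7 before rhs at j=8)

1, 4, 5, 6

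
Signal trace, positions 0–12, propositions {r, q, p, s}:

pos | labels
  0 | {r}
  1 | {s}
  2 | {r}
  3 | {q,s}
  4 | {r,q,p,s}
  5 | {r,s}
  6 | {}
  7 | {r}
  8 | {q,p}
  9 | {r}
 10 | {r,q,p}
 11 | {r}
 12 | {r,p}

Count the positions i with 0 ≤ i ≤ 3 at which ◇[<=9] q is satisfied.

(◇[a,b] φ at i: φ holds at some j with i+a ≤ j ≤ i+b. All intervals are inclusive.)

Evaluate at each i in [0,3]:
  i=0: ✓ (witness j=3)
  i=1: ✓ (witness j=3)
  i=2: ✓ (witness j=3)
  i=3: ✓ (witness j=3)
Positions where it holds: {0, 1, 2, 3} → 4.

4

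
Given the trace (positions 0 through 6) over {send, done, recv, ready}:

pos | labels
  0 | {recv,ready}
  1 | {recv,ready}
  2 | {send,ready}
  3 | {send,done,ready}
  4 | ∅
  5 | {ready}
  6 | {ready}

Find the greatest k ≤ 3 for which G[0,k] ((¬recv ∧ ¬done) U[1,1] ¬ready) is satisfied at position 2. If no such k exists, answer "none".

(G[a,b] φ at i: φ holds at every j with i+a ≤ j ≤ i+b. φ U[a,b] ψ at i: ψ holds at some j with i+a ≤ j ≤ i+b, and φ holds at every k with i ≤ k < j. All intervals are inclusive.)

((¬recv ∧ ¬done) U[1,1] ¬ready) must hold from j=2 onward; find where it first fails.
  j=2: fails → no k works.

none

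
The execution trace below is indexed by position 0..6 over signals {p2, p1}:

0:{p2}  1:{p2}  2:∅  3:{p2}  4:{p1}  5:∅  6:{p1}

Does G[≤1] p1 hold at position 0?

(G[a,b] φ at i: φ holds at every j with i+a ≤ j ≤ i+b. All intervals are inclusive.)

Check p1 at every j in [0,1]:
  j=0: false
  j=1: false
Fails at j=0 → formula fails.

Does not hold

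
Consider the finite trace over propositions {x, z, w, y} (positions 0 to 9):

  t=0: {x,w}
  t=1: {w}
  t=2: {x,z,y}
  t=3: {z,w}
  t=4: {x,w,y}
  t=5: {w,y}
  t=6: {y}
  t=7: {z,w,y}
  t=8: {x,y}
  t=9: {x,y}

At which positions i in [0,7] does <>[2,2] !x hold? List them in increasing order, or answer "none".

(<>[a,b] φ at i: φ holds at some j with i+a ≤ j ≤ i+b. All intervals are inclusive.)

Evaluate at each i in [0,7]:
  i=0: ✗ (none in [2,2])
  i=1: ✓ (witness j=3)
  i=2: ✗ (none in [4,4])
  i=3: ✓ (witness j=5)
  i=4: ✓ (witness j=6)
  i=5: ✓ (witness j=7)
  i=6: ✗ (none in [8,8])
  i=7: ✗ (none in [9,9])

1, 3, 4, 5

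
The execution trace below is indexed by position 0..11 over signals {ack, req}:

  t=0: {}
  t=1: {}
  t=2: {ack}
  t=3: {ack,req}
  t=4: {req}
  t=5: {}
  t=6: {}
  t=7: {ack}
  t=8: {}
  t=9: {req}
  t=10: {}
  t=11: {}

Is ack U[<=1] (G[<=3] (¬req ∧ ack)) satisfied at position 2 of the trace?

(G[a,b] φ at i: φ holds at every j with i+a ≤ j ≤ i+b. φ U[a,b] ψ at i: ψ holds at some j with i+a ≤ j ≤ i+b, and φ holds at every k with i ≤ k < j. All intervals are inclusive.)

Need some j in [2,3] with G[<=3] (¬req ∧ ack), and ack at every k in [2,j-1].
  j=2: G[<=3] (¬req ∧ ack) — fails at 3.
  j=3: G[<=3] (¬req ∧ ack) — fails at 3.
No j in the window works → until fails.

False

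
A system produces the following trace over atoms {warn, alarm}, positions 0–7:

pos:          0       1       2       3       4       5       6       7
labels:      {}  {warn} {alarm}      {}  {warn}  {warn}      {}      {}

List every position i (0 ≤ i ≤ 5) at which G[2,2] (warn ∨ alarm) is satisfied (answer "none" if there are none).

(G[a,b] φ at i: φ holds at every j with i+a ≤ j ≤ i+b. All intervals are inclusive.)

Evaluate at each i in [0,5]:
  i=0: ✓ (all of [2,2])
  i=1: ✗ (fails at j=3)
  i=2: ✓ (all of [4,4])
  i=3: ✓ (all of [5,5])
  i=4: ✗ (fails at j=6)
  i=5: ✗ (fails at j=7)

0, 2, 3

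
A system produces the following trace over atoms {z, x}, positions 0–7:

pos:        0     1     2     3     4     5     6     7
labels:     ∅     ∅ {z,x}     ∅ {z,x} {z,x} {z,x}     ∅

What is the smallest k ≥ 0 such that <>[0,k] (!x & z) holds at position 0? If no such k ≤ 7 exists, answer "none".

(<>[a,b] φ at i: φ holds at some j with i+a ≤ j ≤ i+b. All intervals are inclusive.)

Scan j = 0,1,… for (!x & z):
  j=0: fails
  j=1: fails
  j=2: fails
  j=3: fails
  j=4: fails
  j=5: fails
  j=6: fails
  j=7: fails
No j in [0,7] satisfies it → none.

none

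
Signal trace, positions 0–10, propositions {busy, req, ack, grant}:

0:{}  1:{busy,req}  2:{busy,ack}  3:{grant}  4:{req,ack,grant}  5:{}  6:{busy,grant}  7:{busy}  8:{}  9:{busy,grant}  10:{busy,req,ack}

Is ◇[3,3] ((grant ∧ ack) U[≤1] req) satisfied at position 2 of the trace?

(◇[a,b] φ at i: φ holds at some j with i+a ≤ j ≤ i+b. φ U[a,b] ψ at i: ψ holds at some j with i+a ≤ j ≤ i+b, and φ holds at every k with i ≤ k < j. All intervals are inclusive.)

Check ((grant ∧ ack) U[≤1] req) at each j in [5,5]:
  j=5: fails
No position in the window satisfies it → formula fails.

Does not hold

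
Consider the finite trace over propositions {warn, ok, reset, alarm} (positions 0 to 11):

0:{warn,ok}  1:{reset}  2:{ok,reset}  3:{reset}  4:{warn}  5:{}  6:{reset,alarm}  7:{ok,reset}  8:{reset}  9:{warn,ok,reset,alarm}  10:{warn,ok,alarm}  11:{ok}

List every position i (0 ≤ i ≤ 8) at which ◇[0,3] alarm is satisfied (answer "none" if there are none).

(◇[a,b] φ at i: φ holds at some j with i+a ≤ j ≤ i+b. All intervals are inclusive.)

3, 4, 5, 6, 7, 8

Evaluate at each i in [0,8]:
  i=0: ✗ (none in [0,3])
  i=1: ✗ (none in [1,4])
  i=2: ✗ (none in [2,5])
  i=3: ✓ (witness j=6)
  i=4: ✓ (witness j=6)
  i=5: ✓ (witness j=6)
  i=6: ✓ (witness j=6)
  i=7: ✓ (witness j=9)
  i=8: ✓ (witness j=9)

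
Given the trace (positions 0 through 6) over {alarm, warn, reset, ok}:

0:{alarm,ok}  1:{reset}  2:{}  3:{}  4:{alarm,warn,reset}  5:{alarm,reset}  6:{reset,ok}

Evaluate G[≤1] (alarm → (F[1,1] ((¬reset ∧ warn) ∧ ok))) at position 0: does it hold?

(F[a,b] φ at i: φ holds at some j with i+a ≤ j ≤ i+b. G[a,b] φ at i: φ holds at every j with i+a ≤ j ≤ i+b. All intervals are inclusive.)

No

Check (alarm → (F[1,1] ((¬reset ∧ warn) ∧ ok))) at every j in [0,1]:
  j=0: antecedent true; consequent fails (none in [1,1]) → ✗
  j=1: antecedent false → ✓
Fails at j=0 → formula fails.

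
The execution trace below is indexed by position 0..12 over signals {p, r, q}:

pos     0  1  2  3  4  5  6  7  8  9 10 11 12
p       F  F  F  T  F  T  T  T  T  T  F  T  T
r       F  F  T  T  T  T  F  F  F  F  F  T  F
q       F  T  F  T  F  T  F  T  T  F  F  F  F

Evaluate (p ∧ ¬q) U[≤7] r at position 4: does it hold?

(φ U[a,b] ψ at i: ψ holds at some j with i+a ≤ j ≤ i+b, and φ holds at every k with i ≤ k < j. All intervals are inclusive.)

Need some j in [4,11] with r, and (p ∧ ¬q) at every k in [4,j-1].
  j=4: r holds; no prefix to check → satisfied.

True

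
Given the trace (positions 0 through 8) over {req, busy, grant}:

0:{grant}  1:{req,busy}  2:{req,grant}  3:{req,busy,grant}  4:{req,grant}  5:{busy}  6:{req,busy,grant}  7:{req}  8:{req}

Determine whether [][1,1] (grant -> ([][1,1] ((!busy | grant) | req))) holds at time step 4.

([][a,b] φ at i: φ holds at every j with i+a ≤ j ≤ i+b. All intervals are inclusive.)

Check (grant -> ([][1,1] ((!busy | grant) | req))) at every j in [5,5]:
  j=5: antecedent false → ✓
All positions satisfy it → formula holds.

True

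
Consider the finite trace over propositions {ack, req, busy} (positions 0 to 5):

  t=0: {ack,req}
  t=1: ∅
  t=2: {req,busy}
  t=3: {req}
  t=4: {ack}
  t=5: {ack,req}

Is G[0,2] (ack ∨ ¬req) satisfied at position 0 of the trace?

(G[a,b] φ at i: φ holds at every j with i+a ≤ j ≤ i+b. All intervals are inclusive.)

False

Check (ack ∨ ¬req) at every j in [0,2]:
  j=0: true
  j=1: true
  j=2: false
Fails at j=2 → formula fails.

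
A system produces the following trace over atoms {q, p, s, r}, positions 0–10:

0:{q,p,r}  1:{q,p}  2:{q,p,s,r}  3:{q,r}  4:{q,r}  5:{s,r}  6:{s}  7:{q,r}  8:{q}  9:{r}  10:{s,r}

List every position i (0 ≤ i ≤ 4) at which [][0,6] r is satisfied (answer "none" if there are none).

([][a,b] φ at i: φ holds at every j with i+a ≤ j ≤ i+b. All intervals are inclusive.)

Evaluate at each i in [0,4]:
  i=0: ✗ (fails at j=1)
  i=1: ✗ (fails at j=1)
  i=2: ✗ (fails at j=6)
  i=3: ✗ (fails at j=6)
  i=4: ✗ (fails at j=6)

none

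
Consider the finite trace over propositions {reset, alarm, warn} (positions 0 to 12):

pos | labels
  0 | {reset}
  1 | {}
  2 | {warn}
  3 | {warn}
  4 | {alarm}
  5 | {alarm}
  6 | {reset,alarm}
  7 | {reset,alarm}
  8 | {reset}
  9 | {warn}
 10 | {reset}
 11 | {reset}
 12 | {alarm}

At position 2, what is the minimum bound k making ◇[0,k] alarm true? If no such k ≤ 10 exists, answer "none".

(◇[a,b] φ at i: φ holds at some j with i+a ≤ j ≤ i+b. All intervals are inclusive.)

Scan j = 2,3,… for alarm:
  j=2: fails
  j=3: fails
  j=4: holds
First hit at j=4, so smallest k = 4-2 = 2.

2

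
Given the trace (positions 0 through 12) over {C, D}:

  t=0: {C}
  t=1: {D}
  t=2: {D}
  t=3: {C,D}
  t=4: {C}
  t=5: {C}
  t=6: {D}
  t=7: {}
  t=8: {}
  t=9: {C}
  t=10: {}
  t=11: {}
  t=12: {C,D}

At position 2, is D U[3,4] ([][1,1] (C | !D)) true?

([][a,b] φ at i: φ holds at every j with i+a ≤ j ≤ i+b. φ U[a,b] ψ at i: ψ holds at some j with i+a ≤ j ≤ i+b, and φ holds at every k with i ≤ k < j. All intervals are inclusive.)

Need some j in [5,6] with [][1,1] (C | !D), and D at every k in [2,j-1].
  j=5: [][1,1] (C | !D) — fails at 6.
  j=6: [][1,1] (C | !D) holds, but D fails at k=4 → not this j.
No j in the window works → until fails.

Does not hold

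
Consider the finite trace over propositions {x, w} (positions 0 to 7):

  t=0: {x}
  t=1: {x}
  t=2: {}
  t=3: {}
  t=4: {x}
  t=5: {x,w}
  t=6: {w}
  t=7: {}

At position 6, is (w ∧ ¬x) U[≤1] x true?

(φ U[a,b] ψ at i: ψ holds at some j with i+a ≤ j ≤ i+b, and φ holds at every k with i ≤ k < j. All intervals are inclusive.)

False

Need some j in [6,7] with x, and (w ∧ ¬x) at every k in [6,j-1].
  j=6: x false.
  j=7: x false.
No j in the window works → until fails.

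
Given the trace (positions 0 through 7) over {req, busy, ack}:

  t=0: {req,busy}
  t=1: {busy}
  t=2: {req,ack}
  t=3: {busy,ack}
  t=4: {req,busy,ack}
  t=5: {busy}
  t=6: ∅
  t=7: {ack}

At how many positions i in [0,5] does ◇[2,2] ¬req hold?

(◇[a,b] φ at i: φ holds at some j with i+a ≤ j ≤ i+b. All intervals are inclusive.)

4

Evaluate at each i in [0,5]:
  i=0: ✗ (none in [2,2])
  i=1: ✓ (witness j=3)
  i=2: ✗ (none in [4,4])
  i=3: ✓ (witness j=5)
  i=4: ✓ (witness j=6)
  i=5: ✓ (witness j=7)
Positions where it holds: {1, 3, 4, 5} → 4.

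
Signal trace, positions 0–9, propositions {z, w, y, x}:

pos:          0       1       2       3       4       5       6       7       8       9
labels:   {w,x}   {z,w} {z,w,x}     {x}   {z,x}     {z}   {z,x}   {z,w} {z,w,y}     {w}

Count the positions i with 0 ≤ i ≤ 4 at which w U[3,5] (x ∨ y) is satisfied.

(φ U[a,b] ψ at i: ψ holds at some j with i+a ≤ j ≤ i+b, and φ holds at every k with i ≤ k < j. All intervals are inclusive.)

Evaluate at each i in [0,4]:
  i=0: ✓ (rhs at j=3; lhs holds on [0,2])
  i=1: ✗ (lhs fails at k=3 before rhs at j=4)
  i=2: ✗ (lhs fails at k=3 before rhs at j=6)
  i=3: ✗ (lhs fails at k=3 before rhs at j=6)
  i=4: ✗ (lhs fails at k=4 before rhs at j=8)
Positions where it holds: {0} → 1.

1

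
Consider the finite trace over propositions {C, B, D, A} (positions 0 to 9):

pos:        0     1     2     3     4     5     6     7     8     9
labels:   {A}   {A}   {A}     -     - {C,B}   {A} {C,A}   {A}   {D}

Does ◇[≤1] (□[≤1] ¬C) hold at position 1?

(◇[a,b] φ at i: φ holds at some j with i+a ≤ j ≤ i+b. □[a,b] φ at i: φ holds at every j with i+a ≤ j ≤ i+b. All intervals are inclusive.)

Check □[≤1] ¬C at each j in [1,2]:
  j=1: holds on [1,2]
  j=2: holds on [2,3]
Found at j=1 → formula holds.

Yes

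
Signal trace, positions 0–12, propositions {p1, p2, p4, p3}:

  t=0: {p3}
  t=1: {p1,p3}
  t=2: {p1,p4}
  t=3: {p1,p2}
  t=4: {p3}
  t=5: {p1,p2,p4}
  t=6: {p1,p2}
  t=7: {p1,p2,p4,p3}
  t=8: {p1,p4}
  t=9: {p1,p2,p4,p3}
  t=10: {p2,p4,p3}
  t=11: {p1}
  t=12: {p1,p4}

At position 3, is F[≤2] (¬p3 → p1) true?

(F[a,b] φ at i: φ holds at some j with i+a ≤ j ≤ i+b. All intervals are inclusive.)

Holds

Check (¬p3 → p1) at each j in [3,5]:
  j=3: true
  j=4: true
  j=5: true
Found at j=3 → formula holds.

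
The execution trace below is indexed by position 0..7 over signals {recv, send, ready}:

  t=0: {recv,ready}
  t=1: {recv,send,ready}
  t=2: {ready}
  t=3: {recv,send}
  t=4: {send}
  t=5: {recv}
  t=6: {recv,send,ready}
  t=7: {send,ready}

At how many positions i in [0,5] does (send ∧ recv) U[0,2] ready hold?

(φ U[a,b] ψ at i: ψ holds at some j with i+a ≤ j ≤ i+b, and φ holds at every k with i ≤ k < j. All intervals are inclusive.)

Evaluate at each i in [0,5]:
  i=0: ✓ (rhs at j=0)
  i=1: ✓ (rhs at j=1)
  i=2: ✓ (rhs at j=2)
  i=3: ✗ (no rhs in [3,5])
  i=4: ✗ (lhs fails at k=4 before rhs at j=6)
  i=5: ✗ (lhs fails at k=5 before rhs at j=6)
Positions where it holds: {0, 1, 2} → 3.

3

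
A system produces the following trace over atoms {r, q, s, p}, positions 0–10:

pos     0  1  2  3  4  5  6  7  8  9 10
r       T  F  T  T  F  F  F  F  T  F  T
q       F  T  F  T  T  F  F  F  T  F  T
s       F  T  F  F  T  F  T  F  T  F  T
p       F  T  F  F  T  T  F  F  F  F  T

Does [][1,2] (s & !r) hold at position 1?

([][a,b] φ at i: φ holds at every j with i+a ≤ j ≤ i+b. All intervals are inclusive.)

Check (s & !r) at every j in [2,3]:
  j=2: false
  j=3: false
Fails at j=2 → formula fails.

No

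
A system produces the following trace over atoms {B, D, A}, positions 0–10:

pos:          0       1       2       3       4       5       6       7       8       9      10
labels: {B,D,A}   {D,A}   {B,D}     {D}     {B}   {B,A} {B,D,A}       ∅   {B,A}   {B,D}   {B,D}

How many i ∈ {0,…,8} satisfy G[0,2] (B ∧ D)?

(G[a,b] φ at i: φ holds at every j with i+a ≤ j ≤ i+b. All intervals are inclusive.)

0

Evaluate at each i in [0,8]:
  i=0: ✗ (fails at j=1)
  i=1: ✗ (fails at j=1)
  i=2: ✗ (fails at j=3)
  i=3: ✗ (fails at j=3)
  i=4: ✗ (fails at j=4)
  i=5: ✗ (fails at j=5)
  i=6: ✗ (fails at j=7)
  i=7: ✗ (fails at j=7)
  i=8: ✗ (fails at j=8)
Positions where it holds: {} → 0.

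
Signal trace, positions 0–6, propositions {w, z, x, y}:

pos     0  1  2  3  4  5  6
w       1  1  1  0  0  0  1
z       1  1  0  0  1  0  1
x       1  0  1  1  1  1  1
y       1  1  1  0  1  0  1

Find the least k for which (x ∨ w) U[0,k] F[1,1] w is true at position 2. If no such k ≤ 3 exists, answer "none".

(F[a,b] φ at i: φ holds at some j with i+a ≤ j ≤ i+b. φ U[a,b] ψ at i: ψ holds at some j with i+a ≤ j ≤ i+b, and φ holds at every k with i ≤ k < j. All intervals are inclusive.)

Need earliest j ≥ 2 with F[1,1] w, and (x ∨ w) at every k in [2,j-1].
  j=2: rhs fails.
  j=3: rhs fails.
  j=4: rhs fails.
  j=5: rhs holds; lhs holds on [2,4]. k = 3.

3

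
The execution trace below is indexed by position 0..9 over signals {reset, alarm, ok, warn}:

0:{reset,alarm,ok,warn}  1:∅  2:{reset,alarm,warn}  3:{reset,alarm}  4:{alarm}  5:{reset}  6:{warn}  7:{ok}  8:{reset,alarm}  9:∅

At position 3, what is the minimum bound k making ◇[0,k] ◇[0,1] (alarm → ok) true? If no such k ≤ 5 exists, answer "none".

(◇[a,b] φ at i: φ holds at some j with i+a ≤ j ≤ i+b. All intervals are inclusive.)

1

Scan j = 3,4,… for ◇[0,1] (alarm → ok):
  j=3: fails
  j=4: holds
First hit at j=4, so smallest k = 4-3 = 1.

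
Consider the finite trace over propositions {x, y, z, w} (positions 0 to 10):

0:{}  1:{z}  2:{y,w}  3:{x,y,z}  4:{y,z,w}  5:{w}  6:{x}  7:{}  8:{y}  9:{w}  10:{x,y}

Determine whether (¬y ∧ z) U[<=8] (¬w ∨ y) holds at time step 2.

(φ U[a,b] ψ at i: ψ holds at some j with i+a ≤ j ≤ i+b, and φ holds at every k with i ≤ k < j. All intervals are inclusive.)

Need some j in [2,10] with (¬w ∨ y), and (¬y ∧ z) at every k in [2,j-1].
  j=2: (¬w ∨ y) holds; no prefix to check → satisfied.

Yes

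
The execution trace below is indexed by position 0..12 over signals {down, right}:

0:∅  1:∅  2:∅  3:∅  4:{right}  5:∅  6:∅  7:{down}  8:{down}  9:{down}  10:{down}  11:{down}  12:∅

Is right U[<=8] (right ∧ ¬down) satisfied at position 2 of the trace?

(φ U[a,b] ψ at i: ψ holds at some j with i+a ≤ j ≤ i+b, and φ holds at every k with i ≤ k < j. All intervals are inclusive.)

Does not hold

Need some j in [2,10] with (right ∧ ¬down), and right at every k in [2,j-1].
  j=2: (right ∧ ¬down) false.
  j=3: (right ∧ ¬down) false.
  j=4: (right ∧ ¬down) holds, but right fails at k=2 → not this j.
  j=5: (right ∧ ¬down) false.
  j=6: (right ∧ ¬down) false.
  j=7: (right ∧ ¬down) false.
  j=8: (right ∧ ¬down) false.
  j=9: (right ∧ ¬down) false.
  j=10: (right ∧ ¬down) false.
No j in the window works → until fails.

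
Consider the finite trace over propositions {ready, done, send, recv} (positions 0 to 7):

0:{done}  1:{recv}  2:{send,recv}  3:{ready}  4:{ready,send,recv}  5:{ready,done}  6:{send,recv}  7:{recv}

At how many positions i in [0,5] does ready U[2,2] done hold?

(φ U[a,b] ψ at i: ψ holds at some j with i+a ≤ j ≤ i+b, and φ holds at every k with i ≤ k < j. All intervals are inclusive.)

Evaluate at each i in [0,5]:
  i=0: ✗ (no rhs in [2,2])
  i=1: ✗ (no rhs in [3,3])
  i=2: ✗ (no rhs in [4,4])
  i=3: ✓ (rhs at j=5; lhs holds on [3,4])
  i=4: ✗ (no rhs in [6,6])
  i=5: ✗ (no rhs in [7,7])
Positions where it holds: {3} → 1.

1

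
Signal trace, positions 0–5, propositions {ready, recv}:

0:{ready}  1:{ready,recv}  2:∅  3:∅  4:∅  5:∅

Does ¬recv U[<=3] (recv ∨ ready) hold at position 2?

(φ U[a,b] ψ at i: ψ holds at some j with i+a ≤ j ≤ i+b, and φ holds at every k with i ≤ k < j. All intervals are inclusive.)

Need some j in [2,5] with (recv ∨ ready), and ¬recv at every k in [2,j-1].
  j=2: (recv ∨ ready) false.
  j=3: (recv ∨ ready) false.
  j=4: (recv ∨ ready) false.
  j=5: (recv ∨ ready) false.
No j in the window works → until fails.

Does not hold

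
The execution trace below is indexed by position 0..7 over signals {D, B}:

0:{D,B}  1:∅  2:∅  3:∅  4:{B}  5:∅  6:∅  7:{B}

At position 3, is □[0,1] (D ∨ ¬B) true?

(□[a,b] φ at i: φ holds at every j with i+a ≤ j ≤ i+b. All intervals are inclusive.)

Check (D ∨ ¬B) at every j in [3,4]:
  j=3: true
  j=4: false
Fails at j=4 → formula fails.

False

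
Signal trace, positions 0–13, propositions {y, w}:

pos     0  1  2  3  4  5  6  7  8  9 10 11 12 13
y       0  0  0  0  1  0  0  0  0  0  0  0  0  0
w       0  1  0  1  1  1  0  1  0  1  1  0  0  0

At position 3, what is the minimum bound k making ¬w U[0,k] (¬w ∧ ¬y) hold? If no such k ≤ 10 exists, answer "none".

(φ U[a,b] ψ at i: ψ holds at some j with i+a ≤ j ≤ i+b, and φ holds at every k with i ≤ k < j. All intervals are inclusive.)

none

Need earliest j ≥ 3 with (¬w ∧ ¬y), and ¬w at every k in [3,j-1].
  j=3: rhs fails.
  j=4: rhs fails.
  j=5: rhs fails.
  j=6: rhs holds but lhs fails at k=3.
  j=7: rhs fails.
  j=8: rhs holds but lhs fails at k=3.
  j=9: rhs fails.
  j=10: rhs fails.
  j=11: rhs holds but lhs fails at k=3.
  j=12: rhs holds but lhs fails at k=3.
  j=13: rhs holds but lhs fails at k=3.
No witness within the range → none.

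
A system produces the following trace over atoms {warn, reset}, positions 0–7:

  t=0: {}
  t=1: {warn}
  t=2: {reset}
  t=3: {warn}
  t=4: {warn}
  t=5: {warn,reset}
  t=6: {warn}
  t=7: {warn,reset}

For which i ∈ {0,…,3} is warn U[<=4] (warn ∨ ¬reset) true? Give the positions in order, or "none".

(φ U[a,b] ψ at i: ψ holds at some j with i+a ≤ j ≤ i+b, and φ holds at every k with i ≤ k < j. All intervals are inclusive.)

0, 1, 3

Evaluate at each i in [0,3]:
  i=0: ✓ (rhs at j=0)
  i=1: ✓ (rhs at j=1)
  i=2: ✗ (lhs fails at k=2 before rhs at j=3)
  i=3: ✓ (rhs at j=3)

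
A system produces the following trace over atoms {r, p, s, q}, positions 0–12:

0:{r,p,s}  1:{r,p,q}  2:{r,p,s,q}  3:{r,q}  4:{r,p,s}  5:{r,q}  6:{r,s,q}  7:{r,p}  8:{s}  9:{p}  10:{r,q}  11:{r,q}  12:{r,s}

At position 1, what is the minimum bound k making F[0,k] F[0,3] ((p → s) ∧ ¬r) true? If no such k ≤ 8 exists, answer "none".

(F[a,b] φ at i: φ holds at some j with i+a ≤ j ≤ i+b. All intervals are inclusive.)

Scan j = 1,2,… for F[0,3] ((p → s) ∧ ¬r):
  j=1: fails
  j=2: fails
  j=3: fails
  j=4: fails
  j=5: holds
First hit at j=5, so smallest k = 5-1 = 4.

4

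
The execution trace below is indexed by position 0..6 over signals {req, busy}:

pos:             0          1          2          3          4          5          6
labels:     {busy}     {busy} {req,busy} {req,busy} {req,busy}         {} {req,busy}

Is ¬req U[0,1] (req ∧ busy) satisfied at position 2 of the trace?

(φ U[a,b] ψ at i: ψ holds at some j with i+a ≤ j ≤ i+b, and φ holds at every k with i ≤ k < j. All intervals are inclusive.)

Holds

Need some j in [2,3] with (req ∧ busy), and ¬req at every k in [2,j-1].
  j=2: (req ∧ busy) holds; no prefix to check → satisfied.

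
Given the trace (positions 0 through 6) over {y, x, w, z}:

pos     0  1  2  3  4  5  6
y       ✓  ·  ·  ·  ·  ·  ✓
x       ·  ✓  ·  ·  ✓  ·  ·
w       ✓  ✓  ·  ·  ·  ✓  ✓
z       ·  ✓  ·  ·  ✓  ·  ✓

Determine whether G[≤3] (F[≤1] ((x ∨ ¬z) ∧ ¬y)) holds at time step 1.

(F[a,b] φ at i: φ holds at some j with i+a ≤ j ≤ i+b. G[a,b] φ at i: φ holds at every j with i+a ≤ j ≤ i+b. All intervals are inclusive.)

Check F[≤1] ((x ∨ ¬z) ∧ ¬y) at every j in [1,4]:
  j=1: holds (witness at 1)
  j=2: holds (witness at 2)
  j=3: holds (witness at 3)
  j=4: holds (witness at 4)
All positions satisfy it → formula holds.

Yes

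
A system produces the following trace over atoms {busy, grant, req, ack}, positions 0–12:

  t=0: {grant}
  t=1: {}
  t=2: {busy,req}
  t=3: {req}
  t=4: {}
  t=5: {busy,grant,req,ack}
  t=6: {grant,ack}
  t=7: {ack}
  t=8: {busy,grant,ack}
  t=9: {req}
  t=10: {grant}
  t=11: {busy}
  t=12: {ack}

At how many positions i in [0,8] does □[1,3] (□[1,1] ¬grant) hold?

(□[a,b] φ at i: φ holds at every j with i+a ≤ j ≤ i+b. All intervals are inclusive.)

Evaluate at each i in [0,8]:
  i=0: ✓ (all of [1,3])
  i=1: ✗ (fails at j=4)
  i=2: ✗ (fails at j=4)
  i=3: ✗ (fails at j=4)
  i=4: ✗ (fails at j=5)
  i=5: ✗ (fails at j=7)
  i=6: ✗ (fails at j=7)
  i=7: ✗ (fails at j=9)
  i=8: ✗ (fails at j=9)
Positions where it holds: {0} → 1.

1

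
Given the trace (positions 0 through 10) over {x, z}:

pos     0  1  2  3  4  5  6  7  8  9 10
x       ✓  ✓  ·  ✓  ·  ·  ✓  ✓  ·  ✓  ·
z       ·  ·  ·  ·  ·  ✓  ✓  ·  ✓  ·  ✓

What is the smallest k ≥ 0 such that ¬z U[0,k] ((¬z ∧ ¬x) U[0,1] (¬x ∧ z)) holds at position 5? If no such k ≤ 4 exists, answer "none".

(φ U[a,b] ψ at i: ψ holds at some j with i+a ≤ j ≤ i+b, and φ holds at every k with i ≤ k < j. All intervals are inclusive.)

Need earliest j ≥ 5 with ((¬z ∧ ¬x) U[0,1] (¬x ∧ z)), and ¬z at every k in [5,j-1].
  j=5: rhs holds (empty prefix). k = 0.

0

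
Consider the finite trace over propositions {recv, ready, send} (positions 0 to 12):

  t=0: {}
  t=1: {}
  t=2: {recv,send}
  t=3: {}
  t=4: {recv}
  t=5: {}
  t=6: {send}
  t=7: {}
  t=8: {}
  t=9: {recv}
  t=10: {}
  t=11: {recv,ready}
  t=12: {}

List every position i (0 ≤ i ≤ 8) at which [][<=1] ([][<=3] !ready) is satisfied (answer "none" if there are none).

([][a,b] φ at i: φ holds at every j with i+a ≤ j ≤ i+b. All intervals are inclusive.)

0, 1, 2, 3, 4, 5, 6

Evaluate at each i in [0,8]:
  i=0: ✓ (all of [0,1])
  i=1: ✓ (all of [1,2])
  i=2: ✓ (all of [2,3])
  i=3: ✓ (all of [3,4])
  i=4: ✓ (all of [4,5])
  i=5: ✓ (all of [5,6])
  i=6: ✓ (all of [6,7])
  i=7: ✗ (fails at j=8)
  i=8: ✗ (fails at j=8)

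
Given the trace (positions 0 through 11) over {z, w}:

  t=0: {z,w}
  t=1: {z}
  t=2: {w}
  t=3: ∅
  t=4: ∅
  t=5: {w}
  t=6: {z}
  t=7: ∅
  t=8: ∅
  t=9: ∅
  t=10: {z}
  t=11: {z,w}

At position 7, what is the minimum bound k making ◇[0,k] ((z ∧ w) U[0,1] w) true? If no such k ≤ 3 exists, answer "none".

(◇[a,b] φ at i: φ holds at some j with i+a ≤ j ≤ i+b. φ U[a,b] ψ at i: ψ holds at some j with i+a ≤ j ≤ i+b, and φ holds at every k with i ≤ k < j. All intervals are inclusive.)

Scan j = 7,8,… for ((z ∧ w) U[0,1] w):
  j=7: fails
  j=8: fails
  j=9: fails
  j=10: fails
No j in [7,10] satisfies it → none.

none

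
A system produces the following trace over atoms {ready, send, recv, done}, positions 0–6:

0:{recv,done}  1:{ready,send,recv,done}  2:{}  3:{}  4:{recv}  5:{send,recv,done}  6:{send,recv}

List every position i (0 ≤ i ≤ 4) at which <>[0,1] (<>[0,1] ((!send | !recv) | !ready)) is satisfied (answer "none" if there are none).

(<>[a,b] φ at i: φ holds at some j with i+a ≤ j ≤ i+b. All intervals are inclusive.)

0, 1, 2, 3, 4

Evaluate at each i in [0,4]:
  i=0: ✓ (witness j=0)
  i=1: ✓ (witness j=1)
  i=2: ✓ (witness j=2)
  i=3: ✓ (witness j=3)
  i=4: ✓ (witness j=4)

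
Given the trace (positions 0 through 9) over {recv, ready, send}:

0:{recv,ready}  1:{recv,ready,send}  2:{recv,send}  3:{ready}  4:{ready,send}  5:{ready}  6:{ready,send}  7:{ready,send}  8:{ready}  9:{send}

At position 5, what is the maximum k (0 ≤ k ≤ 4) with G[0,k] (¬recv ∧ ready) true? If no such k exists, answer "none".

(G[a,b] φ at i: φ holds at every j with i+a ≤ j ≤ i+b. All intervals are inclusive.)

(¬recv ∧ ready) must hold from j=5 onward; find where it first fails.
  j=5: holds
  j=6: holds
  j=7: holds
  j=8: holds
  j=9: fails
Holds on [5,8], so largest k = 3.

3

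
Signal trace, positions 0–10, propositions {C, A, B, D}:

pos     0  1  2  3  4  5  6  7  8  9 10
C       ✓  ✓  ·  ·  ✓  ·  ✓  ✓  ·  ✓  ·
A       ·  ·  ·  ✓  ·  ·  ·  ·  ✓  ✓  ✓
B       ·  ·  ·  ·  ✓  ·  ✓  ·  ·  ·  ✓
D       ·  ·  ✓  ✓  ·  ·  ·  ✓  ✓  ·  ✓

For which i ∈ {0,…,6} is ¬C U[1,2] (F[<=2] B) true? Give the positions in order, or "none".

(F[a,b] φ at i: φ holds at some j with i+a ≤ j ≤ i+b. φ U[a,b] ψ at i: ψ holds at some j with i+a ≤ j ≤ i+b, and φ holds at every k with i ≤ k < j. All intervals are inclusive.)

Evaluate at each i in [0,6]:
  i=0: ✗ (lhs fails at k=0 before rhs at j=2)
  i=1: ✗ (lhs fails at k=1 before rhs at j=2)
  i=2: ✓ (rhs at j=3; lhs holds on [2,2])
  i=3: ✓ (rhs at j=4; lhs holds on [3,3])
  i=4: ✗ (lhs fails at k=4 before rhs at j=5)
  i=5: ✓ (rhs at j=6; lhs holds on [5,5])
  i=6: ✗ (lhs fails at k=6 before rhs at j=8)

2, 3, 5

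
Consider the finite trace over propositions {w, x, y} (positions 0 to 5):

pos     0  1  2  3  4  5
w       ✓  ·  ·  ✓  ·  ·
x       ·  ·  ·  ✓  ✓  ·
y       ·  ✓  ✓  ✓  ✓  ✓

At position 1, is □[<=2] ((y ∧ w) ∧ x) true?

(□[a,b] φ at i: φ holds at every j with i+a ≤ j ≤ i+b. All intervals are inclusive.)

Check ((y ∧ w) ∧ x) at every j in [1,3]:
  j=1: false
  j=2: false
  j=3: true
Fails at j=1 → formula fails.

No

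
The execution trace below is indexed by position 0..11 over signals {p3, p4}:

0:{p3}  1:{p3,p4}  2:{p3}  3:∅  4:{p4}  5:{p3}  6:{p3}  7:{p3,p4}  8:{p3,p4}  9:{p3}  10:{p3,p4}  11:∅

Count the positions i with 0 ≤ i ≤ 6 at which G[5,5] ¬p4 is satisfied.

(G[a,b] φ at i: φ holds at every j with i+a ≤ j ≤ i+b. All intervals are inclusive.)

Evaluate at each i in [0,6]:
  i=0: ✓ (all of [5,5])
  i=1: ✓ (all of [6,6])
  i=2: ✗ (fails at j=7)
  i=3: ✗ (fails at j=8)
  i=4: ✓ (all of [9,9])
  i=5: ✗ (fails at j=10)
  i=6: ✓ (all of [11,11])
Positions where it holds: {0, 1, 4, 6} → 4.

4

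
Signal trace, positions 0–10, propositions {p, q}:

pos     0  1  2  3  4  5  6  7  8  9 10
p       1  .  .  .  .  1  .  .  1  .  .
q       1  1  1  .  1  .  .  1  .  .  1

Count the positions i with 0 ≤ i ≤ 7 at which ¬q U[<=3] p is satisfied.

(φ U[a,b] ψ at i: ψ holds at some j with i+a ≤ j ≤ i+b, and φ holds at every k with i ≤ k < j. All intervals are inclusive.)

Evaluate at each i in [0,7]:
  i=0: ✓ (rhs at j=0)
  i=1: ✗ (no rhs in [1,4])
  i=2: ✗ (lhs fails at k=2 before rhs at j=5)
  i=3: ✗ (lhs fails at k=4 before rhs at j=5)
  i=4: ✗ (lhs fails at k=4 before rhs at j=5)
  i=5: ✓ (rhs at j=5)
  i=6: ✗ (lhs fails at k=7 before rhs at j=8)
  i=7: ✗ (lhs fails at k=7 before rhs at j=8)
Positions where it holds: {0, 5} → 2.

2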